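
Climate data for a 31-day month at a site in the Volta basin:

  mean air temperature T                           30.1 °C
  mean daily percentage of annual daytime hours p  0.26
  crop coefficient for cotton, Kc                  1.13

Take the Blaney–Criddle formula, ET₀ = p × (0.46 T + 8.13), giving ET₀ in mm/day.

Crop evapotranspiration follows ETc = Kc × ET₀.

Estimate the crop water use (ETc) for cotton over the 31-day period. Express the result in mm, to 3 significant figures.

ET₀ = 0.26 × (0.46 × 30.1 + 8.13) = 0.26 × 21.976 = 5.7138 mm/d
ETc = Kc × ET₀ = 1.13 × 5.7138 = 6.4566 mm/d
Over 31 days: 6.4566 × 31 = 200.155 mm

200 mm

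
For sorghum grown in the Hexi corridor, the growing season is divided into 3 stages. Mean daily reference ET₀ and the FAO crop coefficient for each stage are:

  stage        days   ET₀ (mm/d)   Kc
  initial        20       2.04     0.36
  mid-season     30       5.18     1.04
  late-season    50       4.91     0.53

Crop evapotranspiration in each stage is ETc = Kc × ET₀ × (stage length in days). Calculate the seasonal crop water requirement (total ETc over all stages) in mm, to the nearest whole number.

initial: 0.36 × 2.04 × 20 = 14.69 mm
mid-season: 1.04 × 5.18 × 30 = 161.62 mm
late-season: 0.53 × 4.91 × 50 = 130.12 mm
Seasonal total = 306.43 mm

306 mm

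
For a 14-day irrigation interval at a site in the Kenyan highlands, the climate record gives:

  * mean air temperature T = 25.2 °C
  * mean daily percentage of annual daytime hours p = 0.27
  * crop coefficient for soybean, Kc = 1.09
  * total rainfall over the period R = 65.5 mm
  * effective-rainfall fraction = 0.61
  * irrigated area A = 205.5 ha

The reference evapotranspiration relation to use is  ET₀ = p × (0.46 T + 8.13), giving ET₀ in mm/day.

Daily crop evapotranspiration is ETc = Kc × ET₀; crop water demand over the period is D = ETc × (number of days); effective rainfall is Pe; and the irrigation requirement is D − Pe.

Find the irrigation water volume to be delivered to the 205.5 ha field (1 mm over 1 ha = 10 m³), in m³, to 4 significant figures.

ET₀ = 0.27 × (0.46 × 25.2 + 8.13) = 0.27 × 19.722 = 5.3249 mm/d
ETc = Kc × ET₀ = 1.09 × 5.3249 = 5.8041 mm/d
Crop demand D = ETc × 14 d = 5.8041 × 14 = 81.257 mm
Pe = 0.61 × 65.5 = 39.955 mm
D − Pe = 81.257 − 39.955 = 41.302 mm
Volume = 41.302 mm × 205.5 ha × 10 = 84875.6 m³

84880 m³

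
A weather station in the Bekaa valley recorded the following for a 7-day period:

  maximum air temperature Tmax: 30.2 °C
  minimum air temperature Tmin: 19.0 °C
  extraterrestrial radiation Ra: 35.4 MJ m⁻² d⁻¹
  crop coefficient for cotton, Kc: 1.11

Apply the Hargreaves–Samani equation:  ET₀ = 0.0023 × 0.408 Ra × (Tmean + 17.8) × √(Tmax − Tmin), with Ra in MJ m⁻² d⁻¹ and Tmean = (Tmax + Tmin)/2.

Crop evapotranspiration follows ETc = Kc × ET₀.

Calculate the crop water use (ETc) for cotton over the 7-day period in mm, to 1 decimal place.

36.6 mm

Tmean = (30.2 + 19.0)/2 = 24.60 °C
0.408 Ra = 0.408 × 35.4 = 14.4432 mm/d equivalent
ET₀ = 0.0023 × 14.4432 × (24.60 + 17.8) × √11.2 = 0.0023 × 14.4432 × 42.40 × 3.3466 = 4.7137 mm/d
ETc = Kc × ET₀ = 1.11 × 4.7137 = 5.2322 mm/d
Over 7 days: 5.2322 × 7 = 36.625 mm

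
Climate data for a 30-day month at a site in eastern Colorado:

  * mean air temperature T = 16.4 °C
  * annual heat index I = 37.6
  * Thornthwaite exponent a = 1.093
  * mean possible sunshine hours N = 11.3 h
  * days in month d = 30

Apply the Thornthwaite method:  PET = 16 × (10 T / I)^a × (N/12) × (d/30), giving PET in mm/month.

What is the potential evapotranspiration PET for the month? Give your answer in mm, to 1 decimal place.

75.4 mm

10T/I = 10 × 16.4 / 37.6 = 4.3617
(10T/I)^a = 4.3617^1.093 = 5.0020
Uncorrected PET = 16 × 5.0020 = 80.032 mm
Correction = (N/12)(d/30) = (11.3/12)(30/30) = 0.9417
PET = 80.032 × 0.9417 = 75.366 mm/month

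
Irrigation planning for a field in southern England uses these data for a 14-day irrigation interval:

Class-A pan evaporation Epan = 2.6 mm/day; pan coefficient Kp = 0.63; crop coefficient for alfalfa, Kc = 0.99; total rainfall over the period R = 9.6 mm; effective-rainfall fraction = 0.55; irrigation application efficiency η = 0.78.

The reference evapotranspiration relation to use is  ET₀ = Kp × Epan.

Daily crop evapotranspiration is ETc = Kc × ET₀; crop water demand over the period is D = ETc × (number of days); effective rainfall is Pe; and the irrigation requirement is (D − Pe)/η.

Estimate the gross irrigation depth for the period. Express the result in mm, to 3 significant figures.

ET₀ = 0.63 × 2.6 = 1.6380 mm/d
ETc = Kc × ET₀ = 0.99 × 1.6380 = 1.6216 mm/d
Crop demand D = ETc × 14 d = 1.6216 × 14 = 22.702 mm
Pe = 0.55 × 9.6 = 5.280 mm
D − Pe = 22.702 − 5.280 = 17.422 mm
Gross irrigation = 17.422 / 0.78 = 22.336 mm

22.3 mm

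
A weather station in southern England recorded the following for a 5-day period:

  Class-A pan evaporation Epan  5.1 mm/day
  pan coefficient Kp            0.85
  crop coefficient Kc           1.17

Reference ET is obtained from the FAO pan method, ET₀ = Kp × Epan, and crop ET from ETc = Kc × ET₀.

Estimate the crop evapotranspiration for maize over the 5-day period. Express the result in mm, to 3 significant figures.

25.4 mm

ET₀ = 0.85 × 5.1 = 4.3350 mm/d
ETc = Kc × ET₀ = 1.17 × 4.3350 = 5.0720 mm/d
Over 5 days: 5.0720 × 5 = 25.360 mm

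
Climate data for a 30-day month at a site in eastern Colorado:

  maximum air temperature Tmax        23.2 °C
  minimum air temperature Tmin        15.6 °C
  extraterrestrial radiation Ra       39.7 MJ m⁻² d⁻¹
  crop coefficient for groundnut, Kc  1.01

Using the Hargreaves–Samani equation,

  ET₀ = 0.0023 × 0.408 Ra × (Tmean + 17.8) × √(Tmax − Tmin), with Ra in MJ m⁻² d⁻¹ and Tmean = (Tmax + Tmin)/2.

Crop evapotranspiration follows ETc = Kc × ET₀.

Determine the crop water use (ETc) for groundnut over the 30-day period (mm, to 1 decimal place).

115.8 mm

Tmean = (23.2 + 15.6)/2 = 19.40 °C
0.408 Ra = 0.408 × 39.7 = 16.1976 mm/d equivalent
ET₀ = 0.0023 × 16.1976 × (19.40 + 17.8) × √7.6 = 0.0023 × 16.1976 × 37.20 × 2.7568 = 3.8206 mm/d
ETc = Kc × ET₀ = 1.01 × 3.8206 = 3.8588 mm/d
Over 30 days: 3.8588 × 30 = 115.764 mm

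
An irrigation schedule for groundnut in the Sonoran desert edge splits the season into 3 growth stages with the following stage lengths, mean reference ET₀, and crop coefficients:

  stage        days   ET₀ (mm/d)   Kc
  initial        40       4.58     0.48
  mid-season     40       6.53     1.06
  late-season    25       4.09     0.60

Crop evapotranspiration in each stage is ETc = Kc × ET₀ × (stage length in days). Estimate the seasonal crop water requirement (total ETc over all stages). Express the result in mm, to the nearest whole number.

426 mm

initial: 0.48 × 4.58 × 40 = 87.94 mm
mid-season: 1.06 × 6.53 × 40 = 276.87 mm
late-season: 0.60 × 4.09 × 25 = 61.35 mm
Seasonal total = 426.16 mm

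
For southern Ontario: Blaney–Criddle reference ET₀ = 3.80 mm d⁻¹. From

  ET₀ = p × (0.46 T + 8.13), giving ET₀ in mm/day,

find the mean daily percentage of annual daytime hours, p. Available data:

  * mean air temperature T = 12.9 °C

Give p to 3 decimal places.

p = ET₀ / (0.46 T + 8.13) = 3.80 / (0.46 × 12.9 + 8.13) = 3.80 / 14.064 = 0.2702

0.270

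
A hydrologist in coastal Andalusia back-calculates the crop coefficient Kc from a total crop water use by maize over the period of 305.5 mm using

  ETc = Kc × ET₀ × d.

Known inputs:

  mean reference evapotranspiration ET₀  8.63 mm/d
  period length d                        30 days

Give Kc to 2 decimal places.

1.18

ETc = Kc × ET₀ × d  ⇒  Kc = ETc / (ET₀ × d)
Kc = 305.5 / (8.63 × 30) = 305.5 / 258.90 = 1.1800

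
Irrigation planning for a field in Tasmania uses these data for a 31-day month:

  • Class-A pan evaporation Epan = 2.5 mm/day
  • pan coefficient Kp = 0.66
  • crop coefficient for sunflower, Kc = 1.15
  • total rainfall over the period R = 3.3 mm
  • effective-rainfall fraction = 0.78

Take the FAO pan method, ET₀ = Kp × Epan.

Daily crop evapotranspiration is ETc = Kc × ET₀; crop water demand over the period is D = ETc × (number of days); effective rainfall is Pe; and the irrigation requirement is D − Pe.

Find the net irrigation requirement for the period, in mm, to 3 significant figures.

ET₀ = 0.66 × 2.5 = 1.6500 mm/d
ETc = Kc × ET₀ = 1.15 × 1.6500 = 1.8975 mm/d
Crop demand D = ETc × 31 d = 1.8975 × 31 = 58.823 mm
Pe = 0.78 × 3.3 = 2.574 mm
D − Pe = 58.823 − 2.574 = 56.249 mm

56.2 mm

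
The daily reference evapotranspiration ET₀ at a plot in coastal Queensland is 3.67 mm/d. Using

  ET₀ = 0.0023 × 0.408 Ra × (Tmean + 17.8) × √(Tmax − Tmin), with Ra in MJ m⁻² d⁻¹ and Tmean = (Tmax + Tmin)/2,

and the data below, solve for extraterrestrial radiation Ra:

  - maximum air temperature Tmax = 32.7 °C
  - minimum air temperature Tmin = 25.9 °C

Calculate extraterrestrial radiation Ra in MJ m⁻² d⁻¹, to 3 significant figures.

31.8 MJ m⁻² d⁻¹

Tmean = (32.7+25.9)/2 = 29.30 °C; ΔT = 6.8
Ra = ET₀ / [0.0023 × 0.408 × (Tmean+17.8) × √ΔT]
   = 3.67 / (0.0023 × 0.408 × 47.10 × 2.6077) = 31.842 MJ m⁻² d⁻¹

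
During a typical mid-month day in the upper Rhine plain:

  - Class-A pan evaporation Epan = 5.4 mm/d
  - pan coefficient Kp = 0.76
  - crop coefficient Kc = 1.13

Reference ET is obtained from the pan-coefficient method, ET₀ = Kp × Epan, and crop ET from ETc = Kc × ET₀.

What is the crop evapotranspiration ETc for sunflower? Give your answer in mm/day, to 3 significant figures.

4.64 mm/day

ET₀ = 0.76 × 5.4 = 4.1040 mm/d
ETc = Kc × ET₀ = 1.13 × 4.1040 = 4.6375 mm/d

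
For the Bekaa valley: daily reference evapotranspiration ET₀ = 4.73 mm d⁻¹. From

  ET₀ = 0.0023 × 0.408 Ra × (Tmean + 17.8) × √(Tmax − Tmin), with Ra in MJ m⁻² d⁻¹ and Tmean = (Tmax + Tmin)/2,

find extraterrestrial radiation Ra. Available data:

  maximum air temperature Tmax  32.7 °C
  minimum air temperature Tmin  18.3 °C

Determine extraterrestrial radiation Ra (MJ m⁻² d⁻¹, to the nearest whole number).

31 MJ m⁻² d⁻¹

Tmean = (32.7+18.3)/2 = 25.50 °C; ΔT = 14.4
Ra = ET₀ / [0.0023 × 0.408 × (Tmean+17.8) × √ΔT]
   = 4.73 / (0.0023 × 0.408 × 43.30 × 3.7947) = 30.677 MJ m⁻² d⁻¹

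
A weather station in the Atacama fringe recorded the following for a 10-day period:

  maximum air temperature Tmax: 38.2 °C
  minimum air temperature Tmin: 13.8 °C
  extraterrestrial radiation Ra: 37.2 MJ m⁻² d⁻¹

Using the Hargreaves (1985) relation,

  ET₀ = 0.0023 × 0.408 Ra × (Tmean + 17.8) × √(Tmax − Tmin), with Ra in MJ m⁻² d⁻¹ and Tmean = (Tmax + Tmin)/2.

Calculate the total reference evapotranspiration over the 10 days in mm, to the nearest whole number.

Tmean = (38.2 + 13.8)/2 = 26.00 °C
0.408 Ra = 0.408 × 37.2 = 15.1776 mm/d equivalent
ET₀ = 0.0023 × 15.1776 × (26.00 + 17.8) × √24.4 = 0.0023 × 15.1776 × 43.80 × 4.9396 = 7.5526 mm/d
Over 10 days: 7.5526 × 10 = 75.526 mm

76 mm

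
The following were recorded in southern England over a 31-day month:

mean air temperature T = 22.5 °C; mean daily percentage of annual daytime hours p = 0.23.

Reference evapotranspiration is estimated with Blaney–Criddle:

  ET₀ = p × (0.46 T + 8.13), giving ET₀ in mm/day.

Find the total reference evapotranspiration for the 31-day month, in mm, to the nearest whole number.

ET₀ = 0.23 × (0.46 × 22.5 + 8.13) = 0.23 × 18.480 = 4.2504 mm/d
Monthly total = 4.2504 × 31 = 131.762 mm

132 mm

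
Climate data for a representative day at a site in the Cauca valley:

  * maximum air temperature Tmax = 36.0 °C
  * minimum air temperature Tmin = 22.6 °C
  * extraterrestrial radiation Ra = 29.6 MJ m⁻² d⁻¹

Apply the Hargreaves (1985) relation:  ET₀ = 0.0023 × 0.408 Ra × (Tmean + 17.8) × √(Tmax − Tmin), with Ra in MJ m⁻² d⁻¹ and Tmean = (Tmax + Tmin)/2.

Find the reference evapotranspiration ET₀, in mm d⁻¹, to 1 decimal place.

Tmean = (36.0 + 22.6)/2 = 29.30 °C
0.408 Ra = 0.408 × 29.6 = 12.0768 mm/d equivalent
ET₀ = 0.0023 × 12.0768 × (29.30 + 17.8) × √13.4 = 0.0023 × 12.0768 × 47.10 × 3.6606 = 4.7891 mm/d

4.8 mm d⁻¹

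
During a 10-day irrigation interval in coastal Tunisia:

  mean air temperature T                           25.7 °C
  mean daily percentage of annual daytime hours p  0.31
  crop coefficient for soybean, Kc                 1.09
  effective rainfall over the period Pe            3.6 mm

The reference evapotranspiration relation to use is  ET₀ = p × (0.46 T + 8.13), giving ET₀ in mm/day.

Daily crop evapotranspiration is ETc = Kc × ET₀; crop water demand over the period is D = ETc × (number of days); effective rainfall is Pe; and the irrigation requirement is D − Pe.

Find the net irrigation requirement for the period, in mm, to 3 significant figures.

63.8 mm

ET₀ = 0.31 × (0.46 × 25.7 + 8.13) = 0.31 × 19.952 = 6.1851 mm/d
ETc = Kc × ET₀ = 1.09 × 6.1851 = 6.7418 mm/d
Crop demand D = ETc × 10 d = 6.7418 × 10 = 67.418 mm
D − Pe = 67.418 − 3.6 = 63.818 mm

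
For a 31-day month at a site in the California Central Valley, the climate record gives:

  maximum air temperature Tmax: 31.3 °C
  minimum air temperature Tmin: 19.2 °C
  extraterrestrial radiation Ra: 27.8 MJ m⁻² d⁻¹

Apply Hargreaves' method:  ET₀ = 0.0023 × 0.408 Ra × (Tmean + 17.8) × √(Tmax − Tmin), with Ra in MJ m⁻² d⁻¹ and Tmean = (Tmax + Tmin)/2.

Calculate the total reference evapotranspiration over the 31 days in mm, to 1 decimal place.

121.1 mm

Tmean = (31.3 + 19.2)/2 = 25.25 °C
0.408 Ra = 0.408 × 27.8 = 11.3424 mm/d equivalent
ET₀ = 0.0023 × 11.3424 × (25.25 + 17.8) × √12.1 = 0.0023 × 11.3424 × 43.05 × 3.4785 = 3.9066 mm/d
Over 31 days: 3.9066 × 31 = 121.105 mm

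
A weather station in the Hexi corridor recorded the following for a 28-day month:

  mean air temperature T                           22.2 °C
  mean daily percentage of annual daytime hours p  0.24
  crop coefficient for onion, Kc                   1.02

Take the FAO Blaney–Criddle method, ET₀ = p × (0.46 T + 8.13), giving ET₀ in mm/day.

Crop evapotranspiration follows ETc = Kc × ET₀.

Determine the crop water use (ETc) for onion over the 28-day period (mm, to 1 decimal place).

ET₀ = 0.24 × (0.46 × 22.2 + 8.13) = 0.24 × 18.342 = 4.4021 mm/d
ETc = Kc × ET₀ = 1.02 × 4.4021 = 4.4901 mm/d
Over 28 days: 4.4901 × 28 = 125.723 mm

125.7 mm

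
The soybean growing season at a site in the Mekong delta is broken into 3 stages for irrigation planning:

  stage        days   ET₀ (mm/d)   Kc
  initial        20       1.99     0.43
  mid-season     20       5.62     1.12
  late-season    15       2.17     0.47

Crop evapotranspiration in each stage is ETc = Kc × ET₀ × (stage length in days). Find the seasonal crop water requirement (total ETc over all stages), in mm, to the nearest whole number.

initial: 0.43 × 1.99 × 20 = 17.11 mm
mid-season: 1.12 × 5.62 × 20 = 125.89 mm
late-season: 0.47 × 2.17 × 15 = 15.30 mm
Seasonal total = 158.30 mm

158 mm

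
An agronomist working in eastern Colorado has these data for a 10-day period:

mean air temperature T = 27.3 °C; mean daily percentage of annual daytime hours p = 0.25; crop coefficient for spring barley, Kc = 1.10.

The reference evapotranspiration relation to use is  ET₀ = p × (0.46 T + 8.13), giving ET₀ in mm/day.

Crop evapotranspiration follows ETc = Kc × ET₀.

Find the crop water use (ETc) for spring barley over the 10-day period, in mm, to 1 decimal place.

ET₀ = 0.25 × (0.46 × 27.3 + 8.13) = 0.25 × 20.688 = 5.1720 mm/d
ETc = Kc × ET₀ = 1.10 × 5.1720 = 5.6892 mm/d
Over 10 days: 5.6892 × 10 = 56.892 mm

56.9 mm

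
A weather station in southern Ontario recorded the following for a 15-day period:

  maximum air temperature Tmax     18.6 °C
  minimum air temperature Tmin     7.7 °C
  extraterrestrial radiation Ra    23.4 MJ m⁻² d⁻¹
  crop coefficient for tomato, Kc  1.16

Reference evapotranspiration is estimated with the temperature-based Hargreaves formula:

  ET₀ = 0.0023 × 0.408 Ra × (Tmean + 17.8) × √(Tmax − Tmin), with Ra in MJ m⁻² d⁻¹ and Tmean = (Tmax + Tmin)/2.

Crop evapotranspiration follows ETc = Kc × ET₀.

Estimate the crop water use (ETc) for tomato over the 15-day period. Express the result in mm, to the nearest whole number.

39 mm

Tmean = (18.6 + 7.7)/2 = 13.15 °C
0.408 Ra = 0.408 × 23.4 = 9.5472 mm/d equivalent
ET₀ = 0.0023 × 9.5472 × (13.15 + 17.8) × √10.9 = 0.0023 × 9.5472 × 30.95 × 3.3015 = 2.2438 mm/d
ETc = Kc × ET₀ = 1.16 × 2.2438 = 2.6028 mm/d
Over 15 days: 2.6028 × 15 = 39.042 mm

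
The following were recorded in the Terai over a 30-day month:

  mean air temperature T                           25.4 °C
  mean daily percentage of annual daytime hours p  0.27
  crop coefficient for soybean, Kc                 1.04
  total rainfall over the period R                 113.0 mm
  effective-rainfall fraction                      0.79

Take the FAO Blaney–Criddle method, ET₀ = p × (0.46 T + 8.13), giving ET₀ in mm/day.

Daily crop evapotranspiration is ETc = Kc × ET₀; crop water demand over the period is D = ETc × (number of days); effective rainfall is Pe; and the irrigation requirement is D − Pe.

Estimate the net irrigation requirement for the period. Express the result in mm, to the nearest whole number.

ET₀ = 0.27 × (0.46 × 25.4 + 8.13) = 0.27 × 19.814 = 5.3498 mm/d
ETc = Kc × ET₀ = 1.04 × 5.3498 = 5.5638 mm/d
Crop demand D = ETc × 30 d = 5.5638 × 30 = 166.914 mm
Pe = 0.79 × 113.0 = 89.270 mm
D − Pe = 166.914 − 89.270 = 77.644 mm

78 mm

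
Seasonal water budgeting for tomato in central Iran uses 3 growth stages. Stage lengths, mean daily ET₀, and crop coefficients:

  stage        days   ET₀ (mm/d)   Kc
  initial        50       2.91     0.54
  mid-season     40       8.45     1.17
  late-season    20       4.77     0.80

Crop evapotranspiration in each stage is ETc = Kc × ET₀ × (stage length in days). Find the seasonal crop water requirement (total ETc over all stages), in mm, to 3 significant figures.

550 mm

initial: 0.54 × 2.91 × 50 = 78.57 mm
mid-season: 1.17 × 8.45 × 40 = 395.46 mm
late-season: 0.80 × 4.77 × 20 = 76.32 mm
Seasonal total = 550.35 mm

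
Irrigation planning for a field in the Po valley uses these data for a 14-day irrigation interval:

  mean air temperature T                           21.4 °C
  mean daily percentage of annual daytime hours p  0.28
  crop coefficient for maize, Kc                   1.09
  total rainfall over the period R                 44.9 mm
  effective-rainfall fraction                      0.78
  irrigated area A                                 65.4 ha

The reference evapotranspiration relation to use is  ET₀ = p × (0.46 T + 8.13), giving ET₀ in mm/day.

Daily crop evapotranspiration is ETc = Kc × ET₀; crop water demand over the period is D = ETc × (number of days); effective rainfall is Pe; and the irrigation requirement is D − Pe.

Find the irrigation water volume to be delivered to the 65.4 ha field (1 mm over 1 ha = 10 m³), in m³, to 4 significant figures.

ET₀ = 0.28 × (0.46 × 21.4 + 8.13) = 0.28 × 17.974 = 5.0327 mm/d
ETc = Kc × ET₀ = 1.09 × 5.0327 = 5.4856 mm/d
Crop demand D = ETc × 14 d = 5.4856 × 14 = 76.798 mm
Pe = 0.78 × 44.9 = 35.022 mm
D − Pe = 76.798 − 35.022 = 41.776 mm
Volume = 41.776 mm × 65.4 ha × 10 = 27321.5 m³

27320 m³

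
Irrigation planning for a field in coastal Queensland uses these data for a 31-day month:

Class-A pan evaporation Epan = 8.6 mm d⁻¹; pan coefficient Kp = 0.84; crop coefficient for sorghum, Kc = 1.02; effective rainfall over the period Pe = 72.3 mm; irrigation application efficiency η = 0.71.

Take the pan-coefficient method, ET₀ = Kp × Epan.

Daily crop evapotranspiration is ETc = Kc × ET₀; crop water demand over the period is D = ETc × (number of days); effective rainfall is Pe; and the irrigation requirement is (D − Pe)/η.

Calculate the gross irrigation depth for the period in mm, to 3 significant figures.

ET₀ = 0.84 × 8.6 = 7.2240 mm/d
ETc = Kc × ET₀ = 1.02 × 7.2240 = 7.3685 mm/d
Crop demand D = ETc × 31 d = 7.3685 × 31 = 228.424 mm
D − Pe = 228.424 − 72.3 = 156.124 mm
Gross irrigation = 156.124 / 0.71 = 219.893 mm

220 mm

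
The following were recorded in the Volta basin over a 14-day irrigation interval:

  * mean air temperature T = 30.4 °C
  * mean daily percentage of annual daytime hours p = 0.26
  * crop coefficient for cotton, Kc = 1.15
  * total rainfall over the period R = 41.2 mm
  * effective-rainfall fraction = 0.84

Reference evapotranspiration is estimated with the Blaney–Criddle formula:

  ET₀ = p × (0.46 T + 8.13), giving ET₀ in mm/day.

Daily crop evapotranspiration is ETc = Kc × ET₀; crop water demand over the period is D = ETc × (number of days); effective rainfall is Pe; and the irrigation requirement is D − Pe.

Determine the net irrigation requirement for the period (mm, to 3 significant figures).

ET₀ = 0.26 × (0.46 × 30.4 + 8.13) = 0.26 × 22.114 = 5.7496 mm/d
ETc = Kc × ET₀ = 1.15 × 5.7496 = 6.6120 mm/d
Crop demand D = ETc × 14 d = 6.6120 × 14 = 92.568 mm
Pe = 0.84 × 41.2 = 34.608 mm
D − Pe = 92.568 − 34.608 = 57.960 mm

58.0 mm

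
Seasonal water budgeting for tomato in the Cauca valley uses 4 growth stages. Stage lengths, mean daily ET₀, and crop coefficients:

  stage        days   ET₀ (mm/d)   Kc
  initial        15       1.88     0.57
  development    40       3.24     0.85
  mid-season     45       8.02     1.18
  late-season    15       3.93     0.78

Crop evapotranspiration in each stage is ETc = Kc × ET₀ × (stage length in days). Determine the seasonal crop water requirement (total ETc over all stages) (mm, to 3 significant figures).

598 mm

initial: 0.57 × 1.88 × 15 = 16.07 mm
development: 0.85 × 3.24 × 40 = 110.16 mm
mid-season: 1.18 × 8.02 × 45 = 425.86 mm
late-season: 0.78 × 3.93 × 15 = 45.98 mm
Seasonal total = 598.07 mm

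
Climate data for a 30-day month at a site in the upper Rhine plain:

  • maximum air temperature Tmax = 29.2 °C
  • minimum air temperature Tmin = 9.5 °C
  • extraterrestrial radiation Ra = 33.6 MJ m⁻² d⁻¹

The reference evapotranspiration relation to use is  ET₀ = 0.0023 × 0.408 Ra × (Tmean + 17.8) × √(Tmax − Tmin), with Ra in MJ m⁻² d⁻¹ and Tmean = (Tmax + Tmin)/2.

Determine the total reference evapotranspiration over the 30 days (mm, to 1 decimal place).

Tmean = (29.2 + 9.5)/2 = 19.35 °C
0.408 Ra = 0.408 × 33.6 = 13.7088 mm/d equivalent
ET₀ = 0.0023 × 13.7088 × (19.35 + 17.8) × √19.7 = 0.0023 × 13.7088 × 37.15 × 4.4385 = 5.1990 mm/d
Over 30 days: 5.1990 × 30 = 155.970 mm

156.0 mm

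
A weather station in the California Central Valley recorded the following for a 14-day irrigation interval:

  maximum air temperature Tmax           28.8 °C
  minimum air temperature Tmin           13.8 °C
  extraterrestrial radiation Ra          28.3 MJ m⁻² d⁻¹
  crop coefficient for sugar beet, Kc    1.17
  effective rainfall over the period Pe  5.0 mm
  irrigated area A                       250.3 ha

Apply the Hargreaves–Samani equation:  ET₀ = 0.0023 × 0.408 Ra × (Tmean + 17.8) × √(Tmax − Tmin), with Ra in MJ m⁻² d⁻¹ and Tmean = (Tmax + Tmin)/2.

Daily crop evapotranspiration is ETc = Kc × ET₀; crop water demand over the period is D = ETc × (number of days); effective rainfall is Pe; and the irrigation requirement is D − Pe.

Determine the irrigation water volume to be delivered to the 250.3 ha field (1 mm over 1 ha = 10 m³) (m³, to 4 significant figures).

Tmean = (28.8 + 13.8)/2 = 21.30 °C
0.408 Ra = 0.408 × 28.3 = 11.5464 mm/d equivalent
ET₀ = 0.0023 × 11.5464 × (21.30 + 17.8) × √15.0 = 0.0023 × 11.5464 × 39.10 × 3.8730 = 4.0216 mm/d
ETc = Kc × ET₀ = 1.17 × 4.0216 = 4.7053 mm/d
Crop demand D = ETc × 14 d = 4.7053 × 14 = 65.874 mm
D − Pe = 65.874 − 5.0 = 60.874 mm
Volume = 60.874 mm × 250.3 ha × 10 = 152367.6 m³

152400 m³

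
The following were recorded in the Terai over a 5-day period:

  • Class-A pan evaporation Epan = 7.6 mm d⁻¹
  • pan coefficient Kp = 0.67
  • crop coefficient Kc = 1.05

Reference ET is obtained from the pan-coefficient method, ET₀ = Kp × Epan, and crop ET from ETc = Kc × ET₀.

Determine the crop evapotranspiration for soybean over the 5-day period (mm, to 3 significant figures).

ET₀ = 0.67 × 7.6 = 5.0920 mm/d
ETc = Kc × ET₀ = 1.05 × 5.0920 = 5.3466 mm/d
Over 5 days: 5.3466 × 5 = 26.733 mm

26.7 mm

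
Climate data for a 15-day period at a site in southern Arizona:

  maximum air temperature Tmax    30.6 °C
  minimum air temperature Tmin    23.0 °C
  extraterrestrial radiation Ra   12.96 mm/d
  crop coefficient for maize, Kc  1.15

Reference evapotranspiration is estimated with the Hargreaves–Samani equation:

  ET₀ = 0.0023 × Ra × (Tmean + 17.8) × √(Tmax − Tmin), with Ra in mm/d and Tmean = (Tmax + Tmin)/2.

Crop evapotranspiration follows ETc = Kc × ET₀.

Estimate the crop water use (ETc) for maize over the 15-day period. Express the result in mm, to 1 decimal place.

Tmean = (30.6 + 23.0)/2 = 26.80 °C
ET₀ = 0.0023 × 12.96 × (26.80 + 17.8) × √7.6 = 0.0023 × 12.96 × 44.60 × 2.7568 = 3.6650 mm/d
ETc = Kc × ET₀ = 1.15 × 3.6650 = 4.2148 mm/d
Over 15 days: 4.2148 × 15 = 63.222 mm

63.2 mm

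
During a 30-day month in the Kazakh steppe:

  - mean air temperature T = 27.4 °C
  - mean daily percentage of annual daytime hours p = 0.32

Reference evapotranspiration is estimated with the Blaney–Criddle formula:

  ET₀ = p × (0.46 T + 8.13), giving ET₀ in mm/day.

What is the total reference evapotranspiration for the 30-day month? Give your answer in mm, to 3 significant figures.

ET₀ = 0.32 × (0.46 × 27.4 + 8.13) = 0.32 × 20.734 = 6.6349 mm/d
Monthly total = 6.6349 × 30 = 199.047 mm

199 mm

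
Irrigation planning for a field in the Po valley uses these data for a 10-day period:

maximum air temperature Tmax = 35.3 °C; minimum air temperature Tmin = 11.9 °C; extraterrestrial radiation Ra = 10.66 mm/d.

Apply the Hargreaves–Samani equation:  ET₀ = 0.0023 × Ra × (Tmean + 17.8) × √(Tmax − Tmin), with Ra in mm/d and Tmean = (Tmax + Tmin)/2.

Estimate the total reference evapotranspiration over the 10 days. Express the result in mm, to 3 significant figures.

Tmean = (35.3 + 11.9)/2 = 23.60 °C
ET₀ = 0.0023 × 10.66 × (23.60 + 17.8) × √23.4 = 0.0023 × 10.66 × 41.40 × 4.8374 = 4.9102 mm/d
Over 10 days: 4.9102 × 10 = 49.102 mm

49.1 mm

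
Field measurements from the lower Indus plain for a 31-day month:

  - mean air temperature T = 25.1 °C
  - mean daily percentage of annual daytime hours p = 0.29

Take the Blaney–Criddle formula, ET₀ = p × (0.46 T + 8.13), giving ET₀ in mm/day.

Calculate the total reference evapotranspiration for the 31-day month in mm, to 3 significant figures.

177 mm

ET₀ = 0.29 × (0.46 × 25.1 + 8.13) = 0.29 × 19.676 = 5.7060 mm/d
Monthly total = 5.7060 × 31 = 176.886 mm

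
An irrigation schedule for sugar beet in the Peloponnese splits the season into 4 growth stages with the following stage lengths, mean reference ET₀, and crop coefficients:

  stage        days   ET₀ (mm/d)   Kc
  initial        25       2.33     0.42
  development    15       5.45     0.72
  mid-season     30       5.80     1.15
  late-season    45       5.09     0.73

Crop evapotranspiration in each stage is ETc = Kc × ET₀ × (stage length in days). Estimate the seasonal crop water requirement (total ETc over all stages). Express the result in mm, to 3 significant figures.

451 mm

initial: 0.42 × 2.33 × 25 = 24.47 mm
development: 0.72 × 5.45 × 15 = 58.86 mm
mid-season: 1.15 × 5.80 × 30 = 200.10 mm
late-season: 0.73 × 5.09 × 45 = 167.21 mm
Seasonal total = 450.64 mm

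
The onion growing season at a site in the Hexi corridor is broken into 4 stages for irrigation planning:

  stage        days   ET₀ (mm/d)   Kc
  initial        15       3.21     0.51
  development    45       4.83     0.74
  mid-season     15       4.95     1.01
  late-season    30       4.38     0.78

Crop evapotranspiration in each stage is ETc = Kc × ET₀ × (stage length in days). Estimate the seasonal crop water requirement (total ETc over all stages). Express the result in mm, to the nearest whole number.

initial: 0.51 × 3.21 × 15 = 24.56 mm
development: 0.74 × 4.83 × 45 = 160.84 mm
mid-season: 1.01 × 4.95 × 15 = 74.99 mm
late-season: 0.78 × 4.38 × 30 = 102.49 mm
Seasonal total = 362.88 mm

363 mm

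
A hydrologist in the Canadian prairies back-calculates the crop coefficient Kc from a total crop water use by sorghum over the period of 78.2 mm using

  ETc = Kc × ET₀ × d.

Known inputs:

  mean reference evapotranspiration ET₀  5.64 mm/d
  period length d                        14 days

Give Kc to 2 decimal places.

0.99

ETc = Kc × ET₀ × d  ⇒  Kc = ETc / (ET₀ × d)
Kc = 78.2 / (5.64 × 14) = 78.2 / 78.96 = 0.9904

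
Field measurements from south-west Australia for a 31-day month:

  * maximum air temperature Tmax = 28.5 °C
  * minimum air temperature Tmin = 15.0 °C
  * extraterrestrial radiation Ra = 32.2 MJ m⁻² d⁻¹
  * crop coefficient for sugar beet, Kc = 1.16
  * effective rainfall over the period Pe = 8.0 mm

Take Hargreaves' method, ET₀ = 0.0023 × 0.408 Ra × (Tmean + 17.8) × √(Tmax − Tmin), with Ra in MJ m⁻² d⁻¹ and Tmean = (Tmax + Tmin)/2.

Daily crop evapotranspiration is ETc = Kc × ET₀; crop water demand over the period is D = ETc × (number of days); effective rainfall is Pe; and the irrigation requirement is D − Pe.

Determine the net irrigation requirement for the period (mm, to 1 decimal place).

Tmean = (28.5 + 15.0)/2 = 21.75 °C
0.408 Ra = 0.408 × 32.2 = 13.1376 mm/d equivalent
ET₀ = 0.0023 × 13.1376 × (21.75 + 17.8) × √13.5 = 0.0023 × 13.1376 × 39.55 × 3.6742 = 4.3909 mm/d
ETc = Kc × ET₀ = 1.16 × 4.3909 = 5.0934 mm/d
Crop demand D = ETc × 31 d = 5.0934 × 31 = 157.895 mm
D − Pe = 157.895 − 8.0 = 149.895 mm

149.9 mm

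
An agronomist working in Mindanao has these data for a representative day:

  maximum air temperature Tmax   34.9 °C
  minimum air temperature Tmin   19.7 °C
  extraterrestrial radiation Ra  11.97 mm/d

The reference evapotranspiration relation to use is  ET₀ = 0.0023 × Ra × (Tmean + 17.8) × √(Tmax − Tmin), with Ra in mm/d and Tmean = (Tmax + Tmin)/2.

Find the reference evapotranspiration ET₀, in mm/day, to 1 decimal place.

Tmean = (34.9 + 19.7)/2 = 27.30 °C
ET₀ = 0.0023 × 11.97 × (27.30 + 17.8) × √15.2 = 0.0023 × 11.97 × 45.10 × 3.8987 = 4.8408 mm/d

4.8 mm/day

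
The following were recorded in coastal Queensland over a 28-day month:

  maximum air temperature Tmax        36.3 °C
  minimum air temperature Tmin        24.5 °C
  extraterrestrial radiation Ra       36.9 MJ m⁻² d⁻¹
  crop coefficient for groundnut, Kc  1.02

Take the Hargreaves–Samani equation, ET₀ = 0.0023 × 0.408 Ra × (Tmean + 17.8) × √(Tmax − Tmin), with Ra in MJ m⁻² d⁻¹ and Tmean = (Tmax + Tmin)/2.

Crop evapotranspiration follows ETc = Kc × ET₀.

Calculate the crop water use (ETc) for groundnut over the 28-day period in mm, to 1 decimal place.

163.7 mm

Tmean = (36.3 + 24.5)/2 = 30.40 °C
0.408 Ra = 0.408 × 36.9 = 15.0552 mm/d equivalent
ET₀ = 0.0023 × 15.0552 × (30.40 + 17.8) × √11.8 = 0.0023 × 15.0552 × 48.20 × 3.4351 = 5.7332 mm/d
ETc = Kc × ET₀ = 1.02 × 5.7332 = 5.8479 mm/d
Over 28 days: 5.8479 × 28 = 163.741 mm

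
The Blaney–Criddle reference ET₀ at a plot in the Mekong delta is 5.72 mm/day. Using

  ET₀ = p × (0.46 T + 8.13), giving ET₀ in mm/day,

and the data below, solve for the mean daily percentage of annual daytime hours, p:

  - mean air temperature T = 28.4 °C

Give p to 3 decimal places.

0.270

p = ET₀ / (0.46 T + 8.13) = 5.72 / (0.46 × 28.4 + 8.13) = 5.72 / 21.194 = 0.2699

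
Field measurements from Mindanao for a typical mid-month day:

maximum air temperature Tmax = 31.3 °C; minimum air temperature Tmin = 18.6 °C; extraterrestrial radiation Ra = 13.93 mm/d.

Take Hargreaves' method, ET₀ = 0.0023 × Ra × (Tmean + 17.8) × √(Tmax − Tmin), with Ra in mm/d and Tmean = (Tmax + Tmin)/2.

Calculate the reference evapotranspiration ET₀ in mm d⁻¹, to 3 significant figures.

Tmean = (31.3 + 18.6)/2 = 24.95 °C
ET₀ = 0.0023 × 13.93 × (24.95 + 17.8) × √12.7 = 0.0023 × 13.93 × 42.75 × 3.5637 = 4.8811 mm/d

4.88 mm d⁻¹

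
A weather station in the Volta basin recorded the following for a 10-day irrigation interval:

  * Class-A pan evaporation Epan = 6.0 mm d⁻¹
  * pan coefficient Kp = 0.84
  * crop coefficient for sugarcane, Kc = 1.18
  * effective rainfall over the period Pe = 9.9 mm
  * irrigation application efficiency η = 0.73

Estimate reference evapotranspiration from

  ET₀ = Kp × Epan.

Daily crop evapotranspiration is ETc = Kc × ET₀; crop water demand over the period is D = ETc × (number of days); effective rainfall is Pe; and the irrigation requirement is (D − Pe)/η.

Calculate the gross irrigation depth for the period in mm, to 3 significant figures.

ET₀ = 0.84 × 6.0 = 5.0400 mm/d
ETc = Kc × ET₀ = 1.18 × 5.0400 = 5.9472 mm/d
Crop demand D = ETc × 10 d = 5.9472 × 10 = 59.472 mm
D − Pe = 59.472 − 9.9 = 49.572 mm
Gross irrigation = 49.572 / 0.73 = 67.907 mm

67.9 mm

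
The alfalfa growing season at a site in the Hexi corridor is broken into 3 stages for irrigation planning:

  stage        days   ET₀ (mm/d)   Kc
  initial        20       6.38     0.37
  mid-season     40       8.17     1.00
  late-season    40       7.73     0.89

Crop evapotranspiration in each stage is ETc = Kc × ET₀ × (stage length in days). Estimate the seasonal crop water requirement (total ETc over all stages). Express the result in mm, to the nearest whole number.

649 mm

initial: 0.37 × 6.38 × 20 = 47.21 mm
mid-season: 1.00 × 8.17 × 40 = 326.80 mm
late-season: 0.89 × 7.73 × 40 = 275.19 mm
Seasonal total = 649.20 mm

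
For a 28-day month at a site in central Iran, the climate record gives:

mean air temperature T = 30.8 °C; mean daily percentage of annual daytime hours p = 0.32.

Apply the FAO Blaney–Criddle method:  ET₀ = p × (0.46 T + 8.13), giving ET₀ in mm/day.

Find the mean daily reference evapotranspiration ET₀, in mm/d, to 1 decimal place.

ET₀ = 0.32 × (0.46 × 30.8 + 8.13) = 0.32 × 22.298 = 7.1354 mm/d

7.1 mm/d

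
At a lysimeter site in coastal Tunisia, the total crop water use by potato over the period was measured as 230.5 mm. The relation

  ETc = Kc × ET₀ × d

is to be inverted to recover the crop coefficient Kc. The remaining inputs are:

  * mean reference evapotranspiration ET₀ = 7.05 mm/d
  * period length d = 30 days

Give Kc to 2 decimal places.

ETc = Kc × ET₀ × d  ⇒  Kc = ETc / (ET₀ × d)
Kc = 230.5 / (7.05 × 30) = 230.5 / 211.50 = 1.0898

1.09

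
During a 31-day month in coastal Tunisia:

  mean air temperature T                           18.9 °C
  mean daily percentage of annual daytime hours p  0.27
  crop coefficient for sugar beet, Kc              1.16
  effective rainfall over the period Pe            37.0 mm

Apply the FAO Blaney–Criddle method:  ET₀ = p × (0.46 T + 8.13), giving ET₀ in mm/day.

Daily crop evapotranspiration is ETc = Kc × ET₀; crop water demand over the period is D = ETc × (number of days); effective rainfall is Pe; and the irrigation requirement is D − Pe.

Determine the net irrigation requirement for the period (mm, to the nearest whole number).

ET₀ = 0.27 × (0.46 × 18.9 + 8.13) = 0.27 × 16.824 = 4.5425 mm/d
ETc = Kc × ET₀ = 1.16 × 4.5425 = 5.2693 mm/d
Crop demand D = ETc × 31 d = 5.2693 × 31 = 163.348 mm
D − Pe = 163.348 − 37.0 = 126.348 mm

126 mm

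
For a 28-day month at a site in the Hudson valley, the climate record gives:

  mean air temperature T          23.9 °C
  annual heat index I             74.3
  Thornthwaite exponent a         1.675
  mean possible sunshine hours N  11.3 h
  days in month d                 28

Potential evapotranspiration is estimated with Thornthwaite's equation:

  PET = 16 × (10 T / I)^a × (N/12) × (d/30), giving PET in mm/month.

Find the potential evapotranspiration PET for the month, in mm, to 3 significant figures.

10T/I = 10 × 23.9 / 74.3 = 3.2167
(10T/I)^a = 3.2167^1.675 = 7.0780
Uncorrected PET = 16 × 7.0780 = 113.248 mm
Correction = (N/12)(d/30) = (11.3/12)(28/30) = 0.8789
PET = 113.248 × 0.8789 = 99.534 mm/month

99.5 mm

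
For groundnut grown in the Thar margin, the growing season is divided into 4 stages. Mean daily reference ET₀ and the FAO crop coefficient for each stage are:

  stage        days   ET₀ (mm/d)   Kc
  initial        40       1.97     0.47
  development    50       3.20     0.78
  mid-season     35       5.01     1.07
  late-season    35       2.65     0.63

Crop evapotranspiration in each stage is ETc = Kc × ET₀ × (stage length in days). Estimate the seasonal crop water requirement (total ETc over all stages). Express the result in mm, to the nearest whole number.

408 mm

initial: 0.47 × 1.97 × 40 = 37.04 mm
development: 0.78 × 3.20 × 50 = 124.80 mm
mid-season: 1.07 × 5.01 × 35 = 187.62 mm
late-season: 0.63 × 2.65 × 35 = 58.43 mm
Seasonal total = 407.89 mm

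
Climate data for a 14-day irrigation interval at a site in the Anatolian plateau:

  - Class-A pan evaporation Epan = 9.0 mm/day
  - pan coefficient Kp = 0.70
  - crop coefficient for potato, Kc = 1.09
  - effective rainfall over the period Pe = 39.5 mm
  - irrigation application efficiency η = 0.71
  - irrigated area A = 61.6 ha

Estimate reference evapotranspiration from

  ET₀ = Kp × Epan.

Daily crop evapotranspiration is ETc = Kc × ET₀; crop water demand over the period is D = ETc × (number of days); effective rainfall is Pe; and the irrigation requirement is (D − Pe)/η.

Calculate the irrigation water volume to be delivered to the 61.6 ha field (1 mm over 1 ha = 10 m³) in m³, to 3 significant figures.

49100 m³

ET₀ = 0.70 × 9.0 = 6.3000 mm/d
ETc = Kc × ET₀ = 1.09 × 6.3000 = 6.8670 mm/d
Crop demand D = ETc × 14 d = 6.8670 × 14 = 96.138 mm
D − Pe = 96.138 − 39.5 = 56.638 mm
Gross irrigation = 56.638 / 0.71 = 79.772 mm
Volume = 79.772 mm × 61.6 ha × 10 = 49139.6 m³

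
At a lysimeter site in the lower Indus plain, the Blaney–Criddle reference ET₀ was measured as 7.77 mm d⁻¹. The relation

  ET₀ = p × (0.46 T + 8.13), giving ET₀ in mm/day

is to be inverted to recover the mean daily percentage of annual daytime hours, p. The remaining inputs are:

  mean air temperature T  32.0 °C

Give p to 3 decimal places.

0.340

p = ET₀ / (0.46 T + 8.13) = 7.77 / (0.46 × 32.0 + 8.13) = 7.77 / 22.850 = 0.3400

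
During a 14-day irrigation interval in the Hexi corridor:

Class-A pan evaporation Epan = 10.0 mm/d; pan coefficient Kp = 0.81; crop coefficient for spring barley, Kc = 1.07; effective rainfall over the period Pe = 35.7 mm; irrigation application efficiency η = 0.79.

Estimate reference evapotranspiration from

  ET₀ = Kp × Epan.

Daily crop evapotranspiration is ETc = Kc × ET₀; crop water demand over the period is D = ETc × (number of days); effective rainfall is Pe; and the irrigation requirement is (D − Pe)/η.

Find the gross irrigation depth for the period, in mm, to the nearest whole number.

ET₀ = 0.81 × 10.0 = 8.1000 mm/d
ETc = Kc × ET₀ = 1.07 × 8.1000 = 8.6670 mm/d
Crop demand D = ETc × 14 d = 8.6670 × 14 = 121.338 mm
D − Pe = 121.338 − 35.7 = 85.638 mm
Gross irrigation = 85.638 / 0.79 = 108.403 mm

108 mm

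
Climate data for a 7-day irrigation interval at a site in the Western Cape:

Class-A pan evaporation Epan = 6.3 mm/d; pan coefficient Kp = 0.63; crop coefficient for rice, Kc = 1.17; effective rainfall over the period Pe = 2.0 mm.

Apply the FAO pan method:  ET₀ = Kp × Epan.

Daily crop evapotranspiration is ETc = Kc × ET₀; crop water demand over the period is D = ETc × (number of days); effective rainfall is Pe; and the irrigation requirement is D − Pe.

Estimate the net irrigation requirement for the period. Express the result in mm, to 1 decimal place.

30.5 mm

ET₀ = 0.63 × 6.3 = 3.9690 mm/d
ETc = Kc × ET₀ = 1.17 × 3.9690 = 4.6437 mm/d
Crop demand D = ETc × 7 d = 4.6437 × 7 = 32.506 mm
D − Pe = 32.506 − 2.0 = 30.506 mm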